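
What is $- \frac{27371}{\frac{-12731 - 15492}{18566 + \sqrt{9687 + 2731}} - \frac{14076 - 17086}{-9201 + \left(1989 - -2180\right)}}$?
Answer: $\frac{63256473059629417804}{4895626043962977} + \frac{2445035213886824 \sqrt{12418}}{4895626043962977} \approx 12977.0$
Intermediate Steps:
$- \frac{27371}{\frac{-12731 - 15492}{18566 + \sqrt{9687 + 2731}} - \frac{14076 - 17086}{-9201 + \left(1989 - -2180\right)}} = - \frac{27371}{- \frac{28223}{18566 + \sqrt{12418}} - - \frac{3010}{-9201 + \left(1989 + 2180\right)}} = - \frac{27371}{- \frac{28223}{18566 + \sqrt{12418}} - - \frac{3010}{-9201 + 4169}} = - \frac{27371}{- \frac{28223}{18566 + \sqrt{12418}} - - \frac{3010}{-5032}} = - \frac{27371}{- \frac{28223}{18566 + \sqrt{12418}} - \left(-3010\right) \left(- \frac{1}{5032}\right)} = - \frac{27371}{- \frac{28223}{18566 + \sqrt{12418}} - \frac{1505}{2516}} = - \frac{27371}{- \frac{1505}{2516} - \frac{28223}{18566 + \sqrt{12418}}}$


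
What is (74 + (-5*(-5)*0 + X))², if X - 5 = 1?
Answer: 6400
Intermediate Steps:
X = 6 (X = 5 + 1 = 6)
(74 + (-5*(-5)*0 + X))² = (74 + (-5*(-5)*0 + 6))² = (74 + (25*0 + 6))² = (74 + (0 + 6))² = (74 + 6)² = 80² = 6400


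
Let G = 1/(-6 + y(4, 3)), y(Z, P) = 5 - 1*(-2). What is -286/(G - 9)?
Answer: 143/4 ≈ 35.750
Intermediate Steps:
y(Z, P) = 7 (y(Z, P) = 5 + 2 = 7)
G = 1 (G = 1/(-6 + 7) = 1/1 = 1)
-286/(G - 9) = -286/(1 - 9) = -286/(-8) = -1/8*(-286) = 143/4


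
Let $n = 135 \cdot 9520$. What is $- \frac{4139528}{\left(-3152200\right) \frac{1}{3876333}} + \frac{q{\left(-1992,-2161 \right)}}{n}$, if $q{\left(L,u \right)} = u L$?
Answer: $\frac{4296369929233369}{844001550} \approx 5.0905 \cdot 10^{6}$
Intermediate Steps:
$q{\left(L,u \right)} = L u$
$n = 1285200$
$- \frac{4139528}{\left(-3152200\right) \frac{1}{3876333}} + \frac{q{\left(-1992,-2161 \right)}}{n} = - \frac{4139528}{\left(-3152200\right) \frac{1}{3876333}} + \frac{\left(-1992\right) \left(-2161\right)}{1285200} = - \frac{4139528}{\left(-3152200\right) \frac{1}{3876333}} + 4304712 \cdot \frac{1}{1285200} = - \frac{4139528}{- \frac{3152200}{3876333}} + \frac{179363}{53550} = \left(-4139528\right) \left(- \frac{3876333}{3152200}\right) + \frac{179363}{53550} = \frac{2005773623853}{394025} + \frac{179363}{53550} = \frac{4296369929233369}{844001550}$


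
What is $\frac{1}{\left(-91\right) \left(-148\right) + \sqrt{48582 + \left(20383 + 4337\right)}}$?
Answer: $\frac{6734}{90656861} - \frac{\sqrt{73302}}{181313722} \approx 7.2787 \cdot 10^{-5}$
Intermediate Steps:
$\frac{1}{\left(-91\right) \left(-148\right) + \sqrt{48582 + \left(20383 + 4337\right)}} = \frac{1}{13468 + \sqrt{48582 + 24720}} = \frac{1}{13468 + \sqrt{73302}}$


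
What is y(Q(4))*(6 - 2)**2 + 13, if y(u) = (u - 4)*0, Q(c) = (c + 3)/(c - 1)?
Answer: 13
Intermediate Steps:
Q(c) = (3 + c)/(-1 + c)
y(u) = 0 (y(u) = (-4 + u)*0 = 0)
y(Q(4))*(6 - 2)**2 + 13 = 0*(6 - 2)**2 + 13 = 0*4**2 + 13 = 0*16 + 13 = 0 + 13 = 13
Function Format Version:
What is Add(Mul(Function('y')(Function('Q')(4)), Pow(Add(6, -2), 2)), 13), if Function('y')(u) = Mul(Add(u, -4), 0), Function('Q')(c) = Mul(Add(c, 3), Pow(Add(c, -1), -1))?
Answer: 13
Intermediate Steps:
Function('Q')(c) = Mul(Pow(Add(-1, c), -1), Add(3, c)) (Function('Q')(c) = Mul(Add(3, c), Pow(Add(-1, c), -1)) = Mul(Pow(Add(-1, c), -1), Add(3, c)))
Function('y')(u) = 0 (Function('y')(u) = Mul(Add(-4, u), 0) = 0)
Add(Mul(Function('y')(Function('Q')(4)), Pow(Add(6, -2), 2)), 13) = Add(Mul(0, Pow(Add(6, -2), 2)), 13) = Add(Mul(0, Pow(4, 2)), 13) = Add(Mul(0, 16), 13) = Add(0, 13) = 13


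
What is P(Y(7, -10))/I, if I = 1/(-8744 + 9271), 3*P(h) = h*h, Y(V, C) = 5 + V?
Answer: 25296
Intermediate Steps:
P(h) = h**2/3 (P(h) = (h*h)/3 = h**2/3)
I = 1/527 ≈ 0.0018975
P(Y(7, -10))/I = ((5 + 7)**2/3)/(1/527) = ((1/3)*12**2)*527 = ((1/3)*144)*527 = 48*527 = 25296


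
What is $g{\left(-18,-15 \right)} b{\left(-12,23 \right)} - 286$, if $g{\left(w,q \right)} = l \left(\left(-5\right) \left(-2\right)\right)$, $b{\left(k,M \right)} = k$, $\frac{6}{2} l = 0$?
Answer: $-286$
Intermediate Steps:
$l = 0$ ($l = \frac{1}{3} \cdot 0 = 0$)
$g{\left(w,q \right)} = 0$ ($g{\left(w,q \right)} = 0 \left(\left(-5\right) \left(-2\right)\right) = 0 \cdot 10 = 0$)
$g{\left(-18,-15 \right)} b{\left(-12,23 \right)} - 286 = 0 \left(-12\right) - 286 = 0 - 286 = -286$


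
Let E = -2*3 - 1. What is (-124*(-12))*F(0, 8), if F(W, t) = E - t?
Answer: -22320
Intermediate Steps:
E = -7 (E = -6 - 1 = -7)
F(W, t) = -7 - t
(-124*(-12))*F(0, 8) = (-124*(-12))*(-7 - 1*8) = 1488*(-7 - 8) = 1488*(-15) = -22320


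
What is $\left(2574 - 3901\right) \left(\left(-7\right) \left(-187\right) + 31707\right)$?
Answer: $-43812232$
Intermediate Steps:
$\left(2574 - 3901\right) \left(\left(-7\right) \left(-187\right) + 31707\right) = - 1327 \left(1309 + 31707\right) = \left(-1327\right) 33016 = -43812232$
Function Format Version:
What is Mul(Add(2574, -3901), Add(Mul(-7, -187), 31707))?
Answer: -43812232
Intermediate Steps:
Mul(Add(2574, -3901), Add(Mul(-7, -187), 31707)) = Mul(-1327, Add(1309, 31707)) = Mul(-1327, 33016) = -43812232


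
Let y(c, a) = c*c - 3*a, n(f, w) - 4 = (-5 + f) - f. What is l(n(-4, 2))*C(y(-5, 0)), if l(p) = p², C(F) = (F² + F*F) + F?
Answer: 1275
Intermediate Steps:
n(f, w) = -1 (n(f, w) = 4 + ((-5 + f) - f) = 4 - 5 = -1)
y(c, a) = c² - 3*a
C(F) = F + 2*F² (C(F) = (F² + F²) + F = 2*F² + F = F + 2*F²)
l(n(-4, 2))*C(y(-5, 0)) = (-1)²*(((-5)² - 3*0)*(1 + 2*((-5)² - 3*0))) = 1*((25 + 0)*(1 + 2*(25 + 0))) = 1*(25*(1 + 2*25)) = 1*(25*(1 + 50)) = 1*(25*51) = 1*1275 = 1275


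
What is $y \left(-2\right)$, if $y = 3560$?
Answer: $-7120$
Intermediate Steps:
$y \left(-2\right) = 3560 \left(-2\right) = -7120$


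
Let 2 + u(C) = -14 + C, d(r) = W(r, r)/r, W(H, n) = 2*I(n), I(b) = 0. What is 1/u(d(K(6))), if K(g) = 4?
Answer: -1/16 ≈ -0.062500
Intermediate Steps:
W(H, n) = 0 (W(H, n) = 2*0 = 0)
d(r) = 0 (d(r) = 0/r = 0)
u(C) = -16 + C (u(C) = -2 + (-14 + C) = -16 + C)
1/u(d(K(6))) = 1/(-16 + 0) = 1/(-16) = -1/16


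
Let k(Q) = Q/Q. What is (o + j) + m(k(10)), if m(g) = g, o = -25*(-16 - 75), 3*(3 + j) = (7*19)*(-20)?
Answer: 4159/3 ≈ 1386.3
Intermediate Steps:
k(Q) = 1
j = -2669/3 (j = -3 + ((7*19)*(-20))/3 = -3 + (133*(-20))/3 = -3 + (⅓)*(-2660) = -3 - 2660/3 = -2669/3 ≈ -889.67)
o = 2275 (o = -25*(-91) = 2275)
(o + j) + m(k(10)) = (2275 - 2669/3) + 1 = 4156/3 + 1 = 4159/3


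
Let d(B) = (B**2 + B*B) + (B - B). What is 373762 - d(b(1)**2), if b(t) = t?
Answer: 373760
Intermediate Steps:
d(B) = 2*B**2 (d(B) = (B**2 + B**2) + 0 = 2*B**2 + 0 = 2*B**2)
373762 - d(b(1)**2) = 373762 - 2*(1**2)**2 = 373762 - 2*1**2 = 373762 - 2 = 373760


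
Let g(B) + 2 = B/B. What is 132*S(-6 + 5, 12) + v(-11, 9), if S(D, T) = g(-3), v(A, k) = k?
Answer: -123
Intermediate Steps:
g(B) = -1 (g(B) = -2 + B/B = -2 + 1 = -1)
S(D, T) = -1
132*S(-6 + 5, 12) + v(-11, 9) = 132*(-1) + 9 = -132 + 9 = -123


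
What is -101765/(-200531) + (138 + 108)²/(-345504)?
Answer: 1918740047/5773688552 ≈ 0.33232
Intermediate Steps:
-101765/(-200531) + (138 + 108)²/(-345504) = -101765*(-1/200531) + 246²*(-1/345504) = 101765/200531 + 60516*(-1/345504) = 101765/200531 - 5043/28792 = 1918740047/5773688552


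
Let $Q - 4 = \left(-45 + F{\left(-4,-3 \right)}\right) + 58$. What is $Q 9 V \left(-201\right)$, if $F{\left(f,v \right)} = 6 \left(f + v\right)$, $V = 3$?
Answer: $135675$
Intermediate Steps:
$F{\left(f,v \right)} = 6 f + 6 v$
$Q = -25$ ($Q = 4 + \left(\left(-45 + \left(6 \left(-4\right) + 6 \left(-3\right)\right)\right) + 58\right) = 4 + \left(\left(-45 - 42\right) + 58\right) = 4 + \left(-87 + 58\right) = 4 - 29 = -25$)
$Q 9 V \left(-201\right) = - 25 \cdot 9 \cdot 3 \left(-201\right) = \left(-25\right) 27 \left(-201\right) = \left(-675\right) \left(-201\right) = 135675$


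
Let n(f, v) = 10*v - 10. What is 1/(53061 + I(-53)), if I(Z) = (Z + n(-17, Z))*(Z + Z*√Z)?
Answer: 84490/59491008273 - 31429*I*√53/59491008273 ≈ 1.4202e-6 - 3.8461e-6*I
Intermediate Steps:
n(f, v) = -10 + 10*v
I(Z) = (-10 + 11*Z)*(Z + Z^(3/2)) (I(Z) = (Z + (-10 + 10*Z))*(Z + Z*√Z) = (-10 + 11*Z)*(Z + Z^(3/2)))
1/(53061 + I(-53)) = 1/(53061 + (-10*(-53) - (-530)*I*√53 + 11*(-53)² + 11*(-53)^(5/2))) = 1/(53061 + (530 - (-530)*I*√53 + 11*2809 + 11*(2809*I*√53))) = 1/(53061 + (530 + 530*I*√53 + 30899 + 30899*I*√53)) = 1/(53061 + (31429 + 31429*I*√53)) = 1/(84490 + 31429*I*√53)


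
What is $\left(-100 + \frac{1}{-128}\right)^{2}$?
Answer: $\frac{163865601}{16384} \approx 10002.0$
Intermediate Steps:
$\left(-100 + \frac{1}{-128}\right)^{2} = \left(-100 - \frac{1}{128}\right)^{2} = \left(- \frac{12801}{128}\right)^{2} = \frac{163865601}{16384}$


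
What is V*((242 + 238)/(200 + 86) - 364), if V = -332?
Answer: 17201584/143 ≈ 1.2029e+5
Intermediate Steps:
V*((242 + 238)/(200 + 86) - 364) = -332*((242 + 238)/(200 + 86) - 364) = -332*(480/286 - 364) = -332*(480*(1/286) - 364) = -332*(240/143 - 364) = -332*(-51812/143) = 17201584/143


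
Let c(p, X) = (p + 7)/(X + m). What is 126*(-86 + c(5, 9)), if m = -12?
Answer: -11340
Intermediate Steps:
c(p, X) = (7 + p)/(-12 + X) (c(p, X) = (p + 7)/(X - 12) = (7 + p)/(-12 + X))
126*(-86 + c(5, 9)) = 126*(-86 + (7 + 5)/(-12 + 9)) = 126*(-86 + 12/(-3)) = 126*(-86 - ⅓*12) = 126*(-86 - 4) = 126*(-90) = -11340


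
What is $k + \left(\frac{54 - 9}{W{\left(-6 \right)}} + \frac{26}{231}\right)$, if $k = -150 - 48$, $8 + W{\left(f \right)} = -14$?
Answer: $- \frac{92369}{462} \approx -199.93$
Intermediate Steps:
$W{\left(f \right)} = -22$ ($W{\left(f \right)} = -8 - 14 = -22$)
$k = -198$
$k + \left(\frac{54 - 9}{W{\left(-6 \right)}} + \frac{26}{231}\right) = -198 + \left(\frac{54 - 9}{-22} + \frac{26}{231}\right) = -198 + \left(45 \left(- \frac{1}{22}\right) + 26 \cdot \frac{1}{231}\right) = -198 + \left(- \frac{45}{22} + \frac{26}{231}\right) = -198 - \frac{893}{462} = - \frac{92369}{462}$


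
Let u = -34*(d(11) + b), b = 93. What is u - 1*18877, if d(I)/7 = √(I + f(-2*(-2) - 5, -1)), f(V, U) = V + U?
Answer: -22753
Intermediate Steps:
f(V, U) = U + V
d(I) = 7*√(-2 + I) (d(I) = 7*√(I + (-1 + (-2*(-2) - 5))) = 7*√(I + (-1 + (4 - 5))) = 7*√(I + (-1 - 1)) = 7*√(I - 2) = 7*√(-2 + I))
u = -3876 (u = -34*(7*√(-2 + 11) + 93) = -34*(7*√9 + 93) = -34*(7*3 + 93) = -34*(21 + 93) = -34*114 = -3876)
u - 1*18877 = -3876 - 1*18877 = -3876 - 18877 = -22753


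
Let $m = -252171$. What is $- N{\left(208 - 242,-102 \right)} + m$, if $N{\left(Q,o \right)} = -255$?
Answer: $-251916$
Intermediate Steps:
$- N{\left(208 - 242,-102 \right)} + m = \left(-1\right) \left(-255\right) - 252171 = 255 - 252171 = -251916$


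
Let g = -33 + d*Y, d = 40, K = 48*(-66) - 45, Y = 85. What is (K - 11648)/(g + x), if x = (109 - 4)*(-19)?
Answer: -2123/196 ≈ -10.832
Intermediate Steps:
K = -3213 (K = -3168 - 45 = -3213)
x = -1995 (x = 105*(-19) = -1995)
g = 3367 (g = -33 + 40*85 = -33 + 3400 = 3367)
(K - 11648)/(g + x) = (-3213 - 11648)/(3367 - 1995) = -14861/1372 = -14861*1/1372 = -2123/196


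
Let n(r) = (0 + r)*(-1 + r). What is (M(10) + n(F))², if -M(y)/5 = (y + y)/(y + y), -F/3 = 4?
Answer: 22801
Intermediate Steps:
F = -12 (F = -3*4 = -12)
n(r) = r*(-1 + r)
M(y) = -5 (M(y) = -5*(y + y)/(y + y) = -5*2*y/(2*y) = -5*2*y*1/(2*y) = -5*1 = -5)
(M(10) + n(F))² = (-5 - 12*(-1 - 12))² = (-5 - 12*(-13))² = (-5 + 156)² = 151² = 22801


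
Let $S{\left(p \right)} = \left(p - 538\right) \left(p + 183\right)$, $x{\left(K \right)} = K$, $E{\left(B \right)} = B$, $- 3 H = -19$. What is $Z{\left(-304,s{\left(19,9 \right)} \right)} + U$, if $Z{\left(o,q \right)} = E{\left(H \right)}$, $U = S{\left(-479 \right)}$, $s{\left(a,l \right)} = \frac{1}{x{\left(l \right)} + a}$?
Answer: $\frac{903115}{3} \approx 3.0104 \cdot 10^{5}$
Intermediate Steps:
$H = \frac{19}{3}$ ($H = \left(- \frac{1}{3}\right) \left(-19\right) = \frac{19}{3} \approx 6.3333$)
$S{\left(p \right)} = \left(-538 + p\right) \left(183 + p\right)$
$s{\left(a,l \right)} = \frac{1}{a + l}$ ($s{\left(a,l \right)} = \frac{1}{l + a} = \frac{1}{a + l}$)
$U = 301032$ ($U = -98454 + \left(-479\right)^{2} - -170045 = -98454 + 229441 + 170045 = 301032$)
$Z{\left(o,q \right)} = \frac{19}{3}$
$Z{\left(-304,s{\left(19,9 \right)} \right)} + U = \frac{19}{3} + 301032 = \frac{903115}{3}$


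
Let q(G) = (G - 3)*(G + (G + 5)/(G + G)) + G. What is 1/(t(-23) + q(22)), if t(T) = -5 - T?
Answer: 44/20665 ≈ 0.0021292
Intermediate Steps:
q(G) = G + (-3 + G)*(G + (5 + G)/(2*G)) (q(G) = (-3 + G)*(G + (5 + G)/((2*G))) + G = (-3 + G)*(G + (5 + G)*(1/(2*G))) + G = (-3 + G)*(G + (5 + G)/(2*G)) + G = G + (-3 + G)*(G + (5 + G)/(2*G)))
1/(t(-23) + q(22)) = 1/((-5 - 1*(-23)) + (1 + 22² - 15/2/22 - 3/2*22)) = 1/((-5 + 23) + (1 + 484 - 15/2*1/22 - 33)) = 1/(18 + (1 + 484 - 15/44 - 33)) = 1/(18 + 19873/44) = 1/(20665/44) = 44/20665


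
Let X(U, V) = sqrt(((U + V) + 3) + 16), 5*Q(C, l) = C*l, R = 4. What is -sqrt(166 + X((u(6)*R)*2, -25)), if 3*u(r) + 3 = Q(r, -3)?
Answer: -sqrt(4150 + 5*I*sqrt(590))/5 ≈ -12.885 - 0.18851*I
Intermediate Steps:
Q(C, l) = C*l/5 (Q(C, l) = (C*l)/5 = C*l/5)
u(r) = -1 - r/5 (u(r) = -1 + ((1/5)*r*(-3))/3 = -1 + (-3*r/5)/3 = -1 - r/5)
X(U, V) = sqrt(19 + U + V) (X(U, V) = sqrt((3 + U + V) + 16) = sqrt(19 + U + V))
-sqrt(166 + X((u(6)*R)*2, -25)) = -sqrt(166 + sqrt(19 + ((-1 - 1/5*6)*4)*2 - 25)) = -sqrt(166 + sqrt(19 + ((-1 - 6/5)*4)*2 - 25)) = -sqrt(166 + sqrt(19 - 11/5*4*2 - 25)) = -sqrt(166 + sqrt(19 - 44/5*2 - 25)) = -sqrt(166 + sqrt(19 - 88/5 - 25)) = -sqrt(166 + sqrt(-118/5)) = -sqrt(166 + I*sqrt(590)/5)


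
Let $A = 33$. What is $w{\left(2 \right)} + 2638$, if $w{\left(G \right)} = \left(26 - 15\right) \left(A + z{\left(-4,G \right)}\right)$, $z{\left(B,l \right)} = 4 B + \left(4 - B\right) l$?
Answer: $3001$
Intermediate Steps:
$z{\left(B,l \right)} = 4 B + l \left(4 - B\right)$
$w{\left(G \right)} = 187 + 88 G$ ($w{\left(G \right)} = \left(26 - 15\right) \left(33 + \left(4 \left(-4\right) + 4 G - - 4 G\right)\right) = 11 \left(33 + \left(-16 + 4 G + 4 G\right)\right) = 11 \left(33 + \left(-16 + 8 G\right)\right) = 11 \left(17 + 8 G\right) = 187 + 88 G$)
$w{\left(2 \right)} + 2638 = \left(187 + 88 \cdot 2\right) + 2638 = \left(187 + 176\right) + 2638 = 363 + 2638 = 3001$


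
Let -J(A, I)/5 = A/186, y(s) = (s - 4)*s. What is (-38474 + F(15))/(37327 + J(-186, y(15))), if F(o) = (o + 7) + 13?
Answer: -4271/4148 ≈ -1.0297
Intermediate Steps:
y(s) = s*(-4 + s) (y(s) = (-4 + s)*s = s*(-4 + s))
F(o) = 20 + o (F(o) = (7 + o) + 13 = 20 + o)
J(A, I) = -5*A/186
(-38474 + F(15))/(37327 + J(-186, y(15))) = (-38474 + (20 + 15))/(37327 - 5/186*(-186)) = (-38474 + 35)/(37327 + 5) = -38439/37332 = -38439*1/37332 = -4271/4148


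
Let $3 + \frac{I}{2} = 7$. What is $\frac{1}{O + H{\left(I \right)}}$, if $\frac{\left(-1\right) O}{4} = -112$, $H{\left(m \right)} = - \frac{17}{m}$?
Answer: $\frac{8}{3567} \approx 0.0022428$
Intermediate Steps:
$I = 8$ ($I = -6 + 2 \cdot 7 = -6 + 14 = 8$)
$O = 448$ ($O = \left(-4\right) \left(-112\right) = 448$)
$\frac{1}{O + H{\left(I \right)}} = \frac{1}{448 - \frac{17}{8}} = \frac{1}{\frac{3567}{8}} = \frac{8}{3567}$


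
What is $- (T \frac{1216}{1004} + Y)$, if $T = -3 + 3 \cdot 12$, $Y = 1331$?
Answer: $- \frac{344113}{251} \approx -1371.0$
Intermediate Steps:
$T = 33$ ($T = -3 + 36 = 33$)
$- (T \frac{1216}{1004} + Y) = - (33 \cdot \frac{1216}{1004} + 1331) = - (33 \cdot 1216 \cdot \frac{1}{1004} + 1331) = - (33 \cdot \frac{304}{251} + 1331) = - (\frac{10032}{251} + 1331) = \left(-1\right) \frac{344113}{251} = - \frac{344113}{251}$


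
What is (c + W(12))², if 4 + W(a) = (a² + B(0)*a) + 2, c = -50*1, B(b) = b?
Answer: 8464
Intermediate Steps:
c = -50
W(a) = -2 + a² (W(a) = -4 + ((a² + 0*a) + 2) = -4 + ((a² + 0) + 2) = -4 + (a² + 2) = -4 + (2 + a²) = -2 + a²)
(c + W(12))² = (-50 + (-2 + 12²))² = (-50 + (-2 + 144))² = (-50 + 142)² = 92² = 8464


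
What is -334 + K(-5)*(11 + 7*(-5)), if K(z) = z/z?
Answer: -358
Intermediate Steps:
K(z) = 1
-334 + K(-5)*(11 + 7*(-5)) = -334 + 1*(11 + 7*(-5)) = -334 + 1*(11 - 35) = -334 + 1*(-24) = -334 - 24 = -358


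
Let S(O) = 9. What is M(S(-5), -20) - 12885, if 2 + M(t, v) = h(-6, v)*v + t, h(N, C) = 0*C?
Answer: -12878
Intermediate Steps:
h(N, C) = 0
M(t, v) = -2 + t (M(t, v) = -2 + (0*v + t) = -2 + (0 + t) = -2 + t)
M(S(-5), -20) - 12885 = (-2 + 9) - 12885 = 7 - 12885 = -12878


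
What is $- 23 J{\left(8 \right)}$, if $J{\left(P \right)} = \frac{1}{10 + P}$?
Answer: $- \frac{23}{18} \approx -1.2778$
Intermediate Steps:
$- 23 J{\left(8 \right)} = - \frac{23}{10 + 8} = - \frac{23}{18}$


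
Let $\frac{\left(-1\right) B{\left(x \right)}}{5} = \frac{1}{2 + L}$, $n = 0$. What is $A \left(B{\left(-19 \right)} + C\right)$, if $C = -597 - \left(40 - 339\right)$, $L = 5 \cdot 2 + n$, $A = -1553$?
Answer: $\frac{5561293}{12} \approx 4.6344 \cdot 10^{5}$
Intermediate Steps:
$L = 10$ ($L = 5 \cdot 2 + 0 = 10 + 0 = 10$)
$B{\left(x \right)} = - \frac{5}{12}$ ($B{\left(x \right)} = - \frac{5}{2 + 10} = - \frac{5}{12}$)
$C = -298$ ($C = -597 - -299 = -597 + 299 = -298$)
$A \left(B{\left(-19 \right)} + C\right) = - 1553 \left(- \frac{5}{12} - 298\right) = \left(-1553\right) \left(- \frac{3581}{12}\right) = \frac{5561293}{12}$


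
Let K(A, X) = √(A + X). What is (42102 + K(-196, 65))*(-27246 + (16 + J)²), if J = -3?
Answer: -1139995854 - 27077*I*√131 ≈ -1.14e+9 - 3.0991e+5*I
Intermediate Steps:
(42102 + K(-196, 65))*(-27246 + (16 + J)²) = (42102 + √(-196 + 65))*(-27246 + (16 - 3)²) = (42102 + √(-131))*(-27246 + 13²) = (42102 + I*√131)*(-27246 + 169) = (42102 + I*√131)*(-27077) = -1139995854 - 27077*I*√131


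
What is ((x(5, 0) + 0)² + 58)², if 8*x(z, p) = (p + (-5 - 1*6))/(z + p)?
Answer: 8634312241/2560000 ≈ 3372.8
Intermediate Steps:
x(z, p) = (-11 + p)/(8*(p + z)) (x(z, p) = ((p + (-5 - 1*6))/(z + p))/8 = ((p + (-5 - 6))/(p + z))/8 = ((p - 11)/(p + z))/8 = ((-11 + p)/(p + z))/8 = (-11 + p)/(8*(p + z)))
((x(5, 0) + 0)² + 58)² = (((-11 + 0)/(8*(0 + 5)) + 0)² + 58)² = (((⅛)*(-11)/5 + 0)² + 58)² = (((⅛)*(⅕)*(-11) + 0)² + 58)² = ((-11/40 + 0)² + 58)² = ((-11/40)² + 58)² = (121/1600 + 58)² = (92921/1600)² = 8634312241/2560000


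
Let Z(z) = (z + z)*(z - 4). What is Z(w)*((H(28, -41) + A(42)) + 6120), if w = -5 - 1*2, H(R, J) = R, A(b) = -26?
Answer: 942788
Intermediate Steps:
w = -7 (w = -5 - 2 = -7)
Z(z) = 2*z*(-4 + z) (Z(z) = (2*z)*(-4 + z) = 2*z*(-4 + z))
Z(w)*((H(28, -41) + A(42)) + 6120) = (2*(-7)*(-4 - 7))*((28 - 26) + 6120) = (2*(-7)*(-11))*(2 + 6120) = 154*6122 = 942788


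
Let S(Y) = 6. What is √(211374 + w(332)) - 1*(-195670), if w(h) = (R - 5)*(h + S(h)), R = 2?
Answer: 195670 + 2*√52590 ≈ 1.9613e+5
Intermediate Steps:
w(h) = -18 - 3*h (w(h) = (2 - 5)*(h + 6) = -3*(6 + h) = -18 - 3*h)
√(211374 + w(332)) - 1*(-195670) = √(211374 + (-18 - 3*332)) - 1*(-195670) = √(211374 + (-18 - 996)) + 195670 = √(211374 - 1014) + 195670 = √210360 + 195670 = 2*√52590 + 195670 = 195670 + 2*√52590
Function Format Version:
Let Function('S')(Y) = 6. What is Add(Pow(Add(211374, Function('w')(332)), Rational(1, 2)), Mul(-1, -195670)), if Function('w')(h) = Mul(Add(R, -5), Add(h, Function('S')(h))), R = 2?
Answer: Add(195670, Mul(2, Pow(52590, Rational(1, 2)))) ≈ 1.9613e+5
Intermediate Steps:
Function('w')(h) = Add(-18, Mul(-3, h)) (Function('w')(h) = Mul(Add(2, -5), Add(h, 6)) = Mul(-3, Add(6, h)) = Add(-18, Mul(-3, h)))
Add(Pow(Add(211374, Function('w')(332)), Rational(1, 2)), Mul(-1, -195670)) = Add(Pow(Add(211374, Add(-18, Mul(-3, 332))), Rational(1, 2)), Mul(-1, -195670)) = Add(Pow(Add(211374, Add(-18, -996)), Rational(1, 2)), 195670) = Add(Pow(Add(211374, -1014), Rational(1, 2)), 195670) = Add(Pow(210360, Rational(1, 2)), 195670) = Add(Mul(2, Pow(52590, Rational(1, 2))), 195670) = Add(195670, Mul(2, Pow(52590, Rational(1, 2))))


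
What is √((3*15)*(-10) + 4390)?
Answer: 2*√985 ≈ 62.769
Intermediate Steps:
√((3*15)*(-10) + 4390) = √(45*(-10) + 4390) = √(-450 + 4390) = √3940 = 2*√985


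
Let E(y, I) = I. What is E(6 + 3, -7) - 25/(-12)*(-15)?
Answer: -153/4 ≈ -38.250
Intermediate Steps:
E(6 + 3, -7) - 25/(-12)*(-15) = -7 - 25/(-12)*(-15) = -7 - 25*(-1/12)*(-15) = -7 + (25/12)*(-15) = -7 - 125/4 = -153/4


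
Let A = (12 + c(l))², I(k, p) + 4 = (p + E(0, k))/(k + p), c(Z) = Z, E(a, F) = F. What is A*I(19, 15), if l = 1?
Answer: -507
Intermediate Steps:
I(k, p) = -3 (I(k, p) = -4 + (p + k)/(k + p) = -4 + (k + p)/(k + p) = -4 + 1 = -3)
A = 169 (A = (12 + 1)² = 13² = 169)
A*I(19, 15) = 169*(-3) = -507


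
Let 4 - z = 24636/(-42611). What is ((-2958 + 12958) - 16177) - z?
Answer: -263403227/42611 ≈ -6181.6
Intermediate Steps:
z = 195080/42611 (z = 4 - 24636/(-42611) = 4 - 24636*(-1)/42611 = 4 - 1*(-24636/42611) = 4 + 24636/42611 = 195080/42611 ≈ 4.5782)
((-2958 + 12958) - 16177) - z = ((-2958 + 12958) - 16177) - 1*195080/42611 = (10000 - 16177) - 195080/42611 = -6177 - 195080/42611 = -263403227/42611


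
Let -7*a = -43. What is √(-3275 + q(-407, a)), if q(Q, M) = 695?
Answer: 2*I*√645 ≈ 50.794*I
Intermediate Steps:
a = 43/7 (a = -⅐*(-43) = 43/7 ≈ 6.1429)
√(-3275 + q(-407, a)) = √(-3275 + 695) = √(-2580) = 2*I*√645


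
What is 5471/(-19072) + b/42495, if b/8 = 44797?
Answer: 6602456927/810464640 ≈ 8.1465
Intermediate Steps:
b = 358376 (b = 8*44797 = 358376)
5471/(-19072) + b/42495 = 5471/(-19072) + 358376/42495 = 5471*(-1/19072) + 358376*(1/42495) = -5471/19072 + 358376/42495 = 6602456927/810464640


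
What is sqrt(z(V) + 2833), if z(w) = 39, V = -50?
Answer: 2*sqrt(718) ≈ 53.591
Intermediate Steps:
sqrt(z(V) + 2833) = sqrt(39 + 2833) = sqrt(2872) = 2*sqrt(718)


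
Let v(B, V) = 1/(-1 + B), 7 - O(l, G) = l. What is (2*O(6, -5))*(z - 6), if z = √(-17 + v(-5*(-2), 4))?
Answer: -12 + 4*I*√38/3 ≈ -12.0 + 8.2192*I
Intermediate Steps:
O(l, G) = 7 - l
z = 2*I*√38/3 (z = √(-17 + 1/(-1 - 5*(-2))) = √(-17 + 1/(-1 + 10)) = √(-17 + 1/9) = √(-17 + ⅑) = √(-152/9) = 2*I*√38/3 ≈ 4.1096*I)
(2*O(6, -5))*(z - 6) = (2*(7 - 1*6))*(2*I*√38/3 - 6) = (2*(7 - 6))*(-6 + 2*I*√38/3) = (2*1)*(-6 + 2*I*√38/3) = 2*(-6 + 2*I*√38/3) = -12 + 4*I*√38/3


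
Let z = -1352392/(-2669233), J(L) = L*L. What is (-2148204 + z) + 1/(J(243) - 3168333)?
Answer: -17828807503638988993/8299403459172 ≈ -2.1482e+6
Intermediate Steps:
J(L) = L**2
z = 1352392/2669233 (z = -1352392*(-1/2669233) = 1352392/2669233 ≈ 0.50666)
(-2148204 + z) + 1/(J(243) - 3168333) = (-2148204 + 1352392/2669233) + 1/(243**2 - 3168333) = -5734055655140/2669233 + 1/(59049 - 3168333) = -5734055655140/2669233 + 1/(-3109284) = -5734055655140/2669233 - 1/3109284 = -17828807503638988993/8299403459172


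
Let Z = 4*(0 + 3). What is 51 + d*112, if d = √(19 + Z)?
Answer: 51 + 112*√31 ≈ 674.59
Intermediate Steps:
Z = 12 (Z = 4*3 = 12)
d = √31 (d = √(19 + 12) = √31 ≈ 5.5678)
51 + d*112 = 51 + √31*112 = 51 + 112*√31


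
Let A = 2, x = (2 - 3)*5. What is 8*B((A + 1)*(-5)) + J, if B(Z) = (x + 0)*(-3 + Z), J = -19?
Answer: 701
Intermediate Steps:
x = -5 (x = -1*5 = -5)
B(Z) = 15 - 5*Z (B(Z) = (-5 + 0)*(-3 + Z) = -5*(-3 + Z) = 15 - 5*Z)
8*B((A + 1)*(-5)) + J = 8*(15 - 5*(2 + 1)*(-5)) - 19 = 8*(15 - 15*(-5)) - 19 = 8*(15 - 5*(-15)) - 19 = 8*(15 + 75) - 19 = 8*90 - 19 = 720 - 19 = 701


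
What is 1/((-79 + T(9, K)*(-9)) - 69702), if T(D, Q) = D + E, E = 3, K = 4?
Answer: -1/69889 ≈ -1.4308e-5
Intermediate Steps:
T(D, Q) = 3 + D (T(D, Q) = D + 3 = 3 + D)
1/((-79 + T(9, K)*(-9)) - 69702) = 1/((-79 + (3 + 9)*(-9)) - 69702) = 1/((-79 + 12*(-9)) - 69702) = 1/((-79 - 108) - 69702) = 1/(-187 - 69702) = 1/(-69889) = -1/69889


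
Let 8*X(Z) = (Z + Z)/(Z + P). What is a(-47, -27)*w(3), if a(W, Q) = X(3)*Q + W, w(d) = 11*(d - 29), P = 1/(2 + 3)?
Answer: 488059/32 ≈ 15252.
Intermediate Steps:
P = ⅕ (P = 1/5 = ⅕ ≈ 0.20000)
X(Z) = Z/(4*(⅕ + Z)) (X(Z) = ((Z + Z)/(Z + ⅕))/8 = ((2*Z)/(⅕ + Z))/8 = (2*Z/(⅕ + Z))/8 = Z/(4*(⅕ + Z)))
w(d) = -319 + 11*d (w(d) = 11*(-29 + d) = -319 + 11*d)
a(W, Q) = W + 15*Q/64 (a(W, Q) = ((5/4)*3/(1 + 5*3))*Q + W = ((5/4)*3/(1 + 15))*Q + W = ((5/4)*3/16)*Q + W = ((5/4)*3*(1/16))*Q + W = 15*Q/64 + W = W + 15*Q/64)
a(-47, -27)*w(3) = (-47 + (15/64)*(-27))*(-319 + 11*3) = (-47 - 405/64)*(-319 + 33) = -3413/64*(-286) = 488059/32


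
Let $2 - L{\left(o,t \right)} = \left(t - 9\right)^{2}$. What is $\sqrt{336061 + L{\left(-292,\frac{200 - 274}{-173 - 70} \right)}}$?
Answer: $\frac{\sqrt{19839719318}}{243} \approx 579.64$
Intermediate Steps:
$L{\left(o,t \right)} = 2 - \left(-9 + t\right)^{2}$ ($L{\left(o,t \right)} = 2 - \left(t - 9\right)^{2} = 2 - \left(-9 + t\right)^{2}$)
$\sqrt{336061 + L{\left(-292,\frac{200 - 274}{-173 - 70} \right)}} = \sqrt{336061 + \left(2 - \left(-9 + \frac{200 - 274}{-173 - 70}\right)^{2}\right)} = \sqrt{336061 + \left(2 - \left(-9 - \frac{74}{-243}\right)^{2}\right)} = \sqrt{336061 + \left(2 - \left(-9 - - \frac{74}{243}\right)^{2}\right)} = \sqrt{336061 + \left(2 - \left(-9 + \frac{74}{243}\right)^{2}\right)} = \sqrt{336061 + \left(2 - \left(- \frac{2113}{243}\right)^{2}\right)} = \sqrt{336061 + \left(2 - \frac{4464769}{59049}\right)} = \sqrt{336061 - \frac{4346671}{59049}} = \sqrt{\frac{19839719318}{59049}} = \frac{\sqrt{19839719318}}{243}$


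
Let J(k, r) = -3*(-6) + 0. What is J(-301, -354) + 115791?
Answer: 115809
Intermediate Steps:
J(k, r) = 18 (J(k, r) = 18 + 0 = 18)
J(-301, -354) + 115791 = 18 + 115791 = 115809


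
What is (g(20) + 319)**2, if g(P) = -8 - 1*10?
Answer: 90601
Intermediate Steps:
g(P) = -18 (g(P) = -8 - 10 = -18)
(g(20) + 319)**2 = (-18 + 319)**2 = 301**2 = 90601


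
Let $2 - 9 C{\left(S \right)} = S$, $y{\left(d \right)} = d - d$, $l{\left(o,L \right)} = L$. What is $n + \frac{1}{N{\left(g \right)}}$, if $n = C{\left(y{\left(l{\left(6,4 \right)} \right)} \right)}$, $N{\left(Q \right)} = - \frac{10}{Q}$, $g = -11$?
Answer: $\frac{119}{90} \approx 1.3222$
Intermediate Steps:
$y{\left(d \right)} = 0$
$C{\left(S \right)} = \frac{2}{9} - \frac{S}{9}$
$n = \frac{2}{9}$ ($n = \frac{2}{9} - 0 = \frac{2}{9} + 0 = \frac{2}{9} \approx 0.22222$)
$n + \frac{1}{N{\left(g \right)}} = \frac{2}{9} + \frac{1}{\left(-10\right) \frac{1}{-11}} = \frac{2}{9} + \frac{1}{\left(-10\right) \left(- \frac{1}{11}\right)} = \frac{2}{9} + \frac{1}{\frac{10}{11}} = \frac{2}{9} + \frac{11}{10} = \frac{119}{90}$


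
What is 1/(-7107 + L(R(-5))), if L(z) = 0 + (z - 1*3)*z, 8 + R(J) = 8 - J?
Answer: -1/7097 ≈ -0.00014090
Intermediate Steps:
R(J) = -J (R(J) = -8 + (8 - J) = -J)
L(z) = z*(-3 + z) (L(z) = 0 + (z - 3)*z = 0 + (-3 + z)*z = 0 + z*(-3 + z) = z*(-3 + z))
1/(-7107 + L(R(-5))) = 1/(-7107 + (-1*(-5))*(-3 - 1*(-5))) = 1/(-7107 + 5*(-3 + 5)) = 1/(-7107 + 5*2) = 1/(-7107 + 10) = 1/(-7097) = -1/7097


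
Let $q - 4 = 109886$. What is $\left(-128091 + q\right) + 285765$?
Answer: $267564$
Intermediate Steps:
$q = 109890$ ($q = 4 + 109886 = 109890$)
$\left(-128091 + q\right) + 285765 = \left(-128091 + 109890\right) + 285765 = -18201 + 285765 = 267564$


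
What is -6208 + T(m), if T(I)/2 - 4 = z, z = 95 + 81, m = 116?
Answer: -5848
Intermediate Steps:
z = 176
T(I) = 360 (T(I) = 8 + 2*176 = 8 + 352 = 360)
-6208 + T(m) = -6208 + 360 = -5848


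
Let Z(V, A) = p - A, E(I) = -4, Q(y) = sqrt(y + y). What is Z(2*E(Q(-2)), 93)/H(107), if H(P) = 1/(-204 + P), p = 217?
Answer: -12028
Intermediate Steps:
Q(y) = sqrt(2)*sqrt(y) (Q(y) = sqrt(2*y) = sqrt(2)*sqrt(y))
Z(V, A) = 217 - A
Z(2*E(Q(-2)), 93)/H(107) = (217 - 1*93)/(1/(-204 + 107)) = (217 - 93)/(1/(-97)) = 124/(-1/97) = 124*(-97) = -12028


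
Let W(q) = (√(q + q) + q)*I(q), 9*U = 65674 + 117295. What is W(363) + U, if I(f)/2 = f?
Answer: 2554811/9 + 7986*√6 ≈ 3.0343e+5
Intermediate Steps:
I(f) = 2*f
U = 182969/9 (U = (65674 + 117295)/9 = (⅑)*182969 = 182969/9 ≈ 20330.)
W(q) = 2*q*(q + √2*√q) (W(q) = (√(q + q) + q)*(2*q) = (√(2*q) + q)*(2*q) = (√2*√q + q)*(2*q) = (q + √2*√q)*(2*q) = 2*q*(q + √2*√q))
W(363) + U = 2*363*(363 + √2*√363) + 182969/9 = 2*363*(363 + √2*(11*√3)) + 182969/9 = 2*363*(363 + 11*√6) + 182969/9 = (263538 + 7986*√6) + 182969/9 = 2554811/9 + 7986*√6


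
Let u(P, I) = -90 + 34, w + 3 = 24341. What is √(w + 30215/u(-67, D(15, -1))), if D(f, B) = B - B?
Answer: √18657982/28 ≈ 154.27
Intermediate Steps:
w = 24338 (w = -3 + 24341 = 24338)
D(f, B) = 0
u(P, I) = -56
√(w + 30215/u(-67, D(15, -1))) = √(24338 + 30215/(-56)) = √(24338 + 30215*(-1/56)) = √(24338 - 30215/56) = √(1332713/56) = √18657982/28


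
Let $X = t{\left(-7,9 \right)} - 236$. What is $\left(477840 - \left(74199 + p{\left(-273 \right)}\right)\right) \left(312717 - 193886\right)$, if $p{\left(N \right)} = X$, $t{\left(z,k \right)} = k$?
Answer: $47992038308$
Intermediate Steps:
$X = -227$ ($X = 9 - 236 = -227$)
$p{\left(N \right)} = -227$
$\left(477840 - \left(74199 + p{\left(-273 \right)}\right)\right) \left(312717 - 193886\right) = \left(477840 + \left(\left(15201 - 89400\right) - -227\right)\right) \left(312717 - 193886\right) = \left(477840 + \left(\left(15201 - 89400\right) + 227\right)\right) 118831 = \left(477840 + \left(-74199 + 227\right)\right) 118831 = \left(477840 - 73972\right) 118831 = 403868 \cdot 118831 = 47992038308$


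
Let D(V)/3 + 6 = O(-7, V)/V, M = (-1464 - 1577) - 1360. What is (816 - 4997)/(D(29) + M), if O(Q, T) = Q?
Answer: 121249/128172 ≈ 0.94599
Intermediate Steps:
M = -4401 (M = -3041 - 1360 = -4401)
D(V) = -18 - 21/V (D(V) = -18 + 3*(-7/V) = -18 - 21/V)
(816 - 4997)/(D(29) + M) = (816 - 4997)/((-18 - 21/29) - 4401) = -4181/((-18 - 21*1/29) - 4401) = -4181/((-18 - 21/29) - 4401) = -4181/(-543/29 - 4401) = -4181/(-128172/29) = -4181*(-29/128172) = 121249/128172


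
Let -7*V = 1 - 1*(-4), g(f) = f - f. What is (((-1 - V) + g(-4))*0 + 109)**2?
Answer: 11881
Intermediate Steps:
g(f) = 0
V = -5/7 (V = -(1 - 1*(-4))/7 = -(1 + 4)/7 = -1/7*5 = -5/7 ≈ -0.71429)
(((-1 - V) + g(-4))*0 + 109)**2 = (((-1 - 1*(-5/7)) + 0)*0 + 109)**2 = (((-1 + 5/7) + 0)*0 + 109)**2 = ((-2/7 + 0)*0 + 109)**2 = (-2/7*0 + 109)**2 = (0 + 109)**2 = 109**2 = 11881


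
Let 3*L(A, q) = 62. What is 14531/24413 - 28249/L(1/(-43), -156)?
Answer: -2068027589/1513606 ≈ -1366.3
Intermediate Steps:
L(A, q) = 62/3 (L(A, q) = (⅓)*62 = 62/3)
14531/24413 - 28249/L(1/(-43), -156) = 14531/24413 - 28249/62/3 = 14531*(1/24413) - 28249*3/62 = 14531/24413 - 84747/62 = -2068027589/1513606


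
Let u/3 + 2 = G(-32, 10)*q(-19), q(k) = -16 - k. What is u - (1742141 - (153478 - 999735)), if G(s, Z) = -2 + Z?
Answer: -2588332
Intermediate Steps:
u = 66 (u = -6 + 3*((-2 + 10)*(-16 - 1*(-19))) = -6 + 3*(8*(-16 + 19)) = -6 + 3*(8*3) = -6 + 3*24 = -6 + 72 = 66)
u - (1742141 - (153478 - 999735)) = 66 - (1742141 - (153478 - 999735)) = 66 - (1742141 - 1*(-846257)) = 66 - (1742141 + 846257) = 66 - 1*2588398 = 66 - 2588398 = -2588332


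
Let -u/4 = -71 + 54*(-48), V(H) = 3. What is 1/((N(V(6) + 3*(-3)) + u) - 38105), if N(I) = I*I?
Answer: -1/27417 ≈ -3.6474e-5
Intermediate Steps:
u = 10652 (u = -4*(-71 + 54*(-48)) = -4*(-71 - 2592) = -4*(-2663) = 10652)
N(I) = I²
1/((N(V(6) + 3*(-3)) + u) - 38105) = 1/(((3 + 3*(-3))² + 10652) - 38105) = 1/(((3 - 9)² + 10652) - 38105) = 1/(((-6)² + 10652) - 38105) = 1/((36 + 10652) - 38105) = 1/(10688 - 38105) = 1/(-27417) = -1/27417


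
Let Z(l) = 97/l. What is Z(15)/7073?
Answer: 97/106095 ≈ 0.00091427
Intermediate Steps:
Z(15)/7073 = (97/15)/7073 = (97*(1/15))*(1/7073) = (97/15)*(1/7073) = 97/106095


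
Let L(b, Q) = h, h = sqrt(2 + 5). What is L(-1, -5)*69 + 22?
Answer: 22 + 69*sqrt(7) ≈ 204.56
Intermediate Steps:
h = sqrt(7) ≈ 2.6458
L(b, Q) = sqrt(7)
L(-1, -5)*69 + 22 = sqrt(7)*69 + 22 = 69*sqrt(7) + 22 = 22 + 69*sqrt(7)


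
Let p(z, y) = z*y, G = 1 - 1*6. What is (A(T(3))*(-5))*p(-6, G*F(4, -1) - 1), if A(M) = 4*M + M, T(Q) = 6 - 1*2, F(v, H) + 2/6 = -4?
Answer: 12400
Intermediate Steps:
F(v, H) = -13/3 (F(v, H) = -⅓ - 4 = -13/3)
G = -5 (G = 1 - 6 = -5)
T(Q) = 4 (T(Q) = 6 - 2 = 4)
A(M) = 5*M
p(z, y) = y*z
(A(T(3))*(-5))*p(-6, G*F(4, -1) - 1) = ((5*4)*(-5))*((-5*(-13/3) - 1)*(-6)) = (20*(-5))*((65/3 - 1)*(-6)) = -6200*(-6)/3 = -100*(-124) = 12400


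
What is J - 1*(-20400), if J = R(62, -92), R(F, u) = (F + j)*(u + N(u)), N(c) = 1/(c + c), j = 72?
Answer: 742557/92 ≈ 8071.3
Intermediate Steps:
N(c) = 1/(2*c)
R(F, u) = (72 + F)*(u + 1/(2*u)) (R(F, u) = (F + 72)*(u + 1/(2*u)) = (72 + F)*(u + 1/(2*u)))
J = -1134243/92 (J = (½)*(72 + 62 + 2*(-92)²*(72 + 62))/(-92) = (½)*(-1/92)*(72 + 62 + 2*8464*134) = (½)*(-1/92)*(72 + 62 + 2268352) = (½)*(-1/92)*2268486 = -1134243/92 ≈ -12329.)
J - 1*(-20400) = -1134243/92 - 1*(-20400) = -1134243/92 + 20400 = 742557/92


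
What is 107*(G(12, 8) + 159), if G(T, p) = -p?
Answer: 16157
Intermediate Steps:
107*(G(12, 8) + 159) = 107*(-1*8 + 159) = 107*(-8 + 159) = 107*151 = 16157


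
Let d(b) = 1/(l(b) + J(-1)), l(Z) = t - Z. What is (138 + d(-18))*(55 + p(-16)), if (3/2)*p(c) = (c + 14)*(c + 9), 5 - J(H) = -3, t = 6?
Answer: 852481/96 ≈ 8880.0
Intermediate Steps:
J(H) = 8 (J(H) = 5 - 1*(-3) = 5 + 3 = 8)
p(c) = 2*(9 + c)*(14 + c)/3 (p(c) = 2*((c + 14)*(c + 9))/3 = 2*((14 + c)*(9 + c))/3 = 2*((9 + c)*(14 + c))/3 = 2*(9 + c)*(14 + c)/3)
l(Z) = 6 - Z
d(b) = 1/(14 - b) (d(b) = 1/((6 - b) + 8) = 1/(14 - b))
(138 + d(-18))*(55 + p(-16)) = (138 - 1/(-14 - 18))*(55 + (84 + (⅔)*(-16)² + (46/3)*(-16))) = (138 - 1/(-32))*(55 + (84 + (⅔)*256 - 736/3)) = (138 - 1*(-1/32))*(55 + (84 + 512/3 - 736/3)) = (138 + 1/32)*(55 + 28/3) = (4417/32)*(193/3) = 852481/96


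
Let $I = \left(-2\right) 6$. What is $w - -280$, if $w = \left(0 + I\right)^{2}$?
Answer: $424$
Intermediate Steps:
$I = -12$
$w = 144$ ($w = \left(0 - 12\right)^{2} = \left(-12\right)^{2} = 144$)
$w - -280 = 144 - -280 = 144 + 280 = 424$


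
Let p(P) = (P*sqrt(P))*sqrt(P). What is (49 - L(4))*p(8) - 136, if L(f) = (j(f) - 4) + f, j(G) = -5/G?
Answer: 3080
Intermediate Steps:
p(P) = P**2 (p(P) = P**(3/2)*sqrt(P) = P**2)
L(f) = -4 + f - 5/f (L(f) = (-5/f - 4) + f = (-4 - 5/f) + f = -4 + f - 5/f)
(49 - L(4))*p(8) - 136 = (49 - (-4 + 4 - 5/4))*8**2 - 136 = (49 - (-4 + 4 - 5*1/4))*64 - 136 = (49 - (-4 + 4 - 5/4))*64 - 136 = (49 - 1*(-5/4))*64 - 136 = (49 + 5/4)*64 - 136 = (201/4)*64 - 136 = 3216 - 136 = 3080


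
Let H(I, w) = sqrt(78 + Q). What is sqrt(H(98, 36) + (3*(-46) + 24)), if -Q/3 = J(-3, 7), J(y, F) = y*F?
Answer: sqrt(-114 + sqrt(141)) ≈ 10.106*I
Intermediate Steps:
J(y, F) = F*y
Q = 63 (Q = -21*(-3) = -3*(-21) = 63)
H(I, w) = sqrt(141) (H(I, w) = sqrt(78 + 63) = sqrt(141))
sqrt(H(98, 36) + (3*(-46) + 24)) = sqrt(sqrt(141) + (3*(-46) + 24)) = sqrt(sqrt(141) + (-138 + 24)) = sqrt(sqrt(141) - 114) = sqrt(-114 + sqrt(141))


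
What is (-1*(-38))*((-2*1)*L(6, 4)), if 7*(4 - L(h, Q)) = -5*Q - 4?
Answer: -3952/7 ≈ -564.57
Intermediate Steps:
L(h, Q) = 32/7 + 5*Q/7 (L(h, Q) = 4 - (-5*Q - 4)/7 = 4 - (-4 - 5*Q)/7 = 4 + (4/7 + 5*Q/7) = 32/7 + 5*Q/7)
(-1*(-38))*((-2*1)*L(6, 4)) = (-1*(-38))*((-2*1)*(32/7 + (5/7)*4)) = 38*(-2*(32/7 + 20/7)) = 38*(-2*52/7) = 38*(-104/7) = -3952/7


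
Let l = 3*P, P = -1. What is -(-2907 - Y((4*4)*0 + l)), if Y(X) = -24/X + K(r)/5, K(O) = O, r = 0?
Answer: 2915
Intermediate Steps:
l = -3 (l = 3*(-1) = -3)
Y(X) = -24/X (Y(X) = -24/X + 0/5 = -24/X + 0*(1/5) = -24/X + 0 = -24/X)
-(-2907 - Y((4*4)*0 + l)) = -(-2907 - (-24)/((4*4)*0 - 3)) = -(-2907 - (-24)/(16*0 - 3)) = -(-2907 - (-24)/(0 - 3)) = -(-2907 - (-24)/(-3)) = -(-2907 - (-24)*(-1)/3) = -(-2907 - 1*8) = -(-2907 - 8) = -1*(-2915) = 2915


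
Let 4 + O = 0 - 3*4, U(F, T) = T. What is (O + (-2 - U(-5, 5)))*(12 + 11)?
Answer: -529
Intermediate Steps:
O = -16 (O = -4 + (0 - 3*4) = -4 + (0 - 12) = -4 - 12 = -16)
(O + (-2 - U(-5, 5)))*(12 + 11) = (-16 + (-2 - 1*5))*(12 + 11) = (-16 + (-2 - 5))*23 = (-16 - 7)*23 = -23*23 = -529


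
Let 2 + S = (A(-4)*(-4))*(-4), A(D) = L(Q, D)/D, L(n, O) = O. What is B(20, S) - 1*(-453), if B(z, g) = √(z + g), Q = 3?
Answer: 453 + √34 ≈ 458.83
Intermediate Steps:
A(D) = 1 (A(D) = D/D = 1)
S = 14 (S = -2 + (1*(-4))*(-4) = -2 - 4*(-4) = -2 + 16 = 14)
B(z, g) = √(g + z)
B(20, S) - 1*(-453) = √(14 + 20) - 1*(-453) = √34 + 453 = 453 + √34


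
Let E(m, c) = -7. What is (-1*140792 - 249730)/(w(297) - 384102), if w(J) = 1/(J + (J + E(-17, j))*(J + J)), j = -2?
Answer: 67387304754/66279488813 ≈ 1.0167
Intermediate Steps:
w(J) = 1/(J + 2*J*(-7 + J)) (w(J) = 1/(J + (J - 7)*(J + J)) = 1/(J + (-7 + J)*(2*J)) = 1/(J + 2*J*(-7 + J)))
(-1*140792 - 249730)/(w(297) - 384102) = (-1*140792 - 249730)/(1/(297*(-13 + 2*297)) - 384102) = (-140792 - 249730)/(1/(297*(-13 + 594)) - 384102) = -390522/((1/297)/581 - 384102) = -390522/((1/297)*(1/581) - 384102) = -390522/(1/172557 - 384102) = -390522/(-66279488813/172557) = -390522*(-172557/66279488813) = 67387304754/66279488813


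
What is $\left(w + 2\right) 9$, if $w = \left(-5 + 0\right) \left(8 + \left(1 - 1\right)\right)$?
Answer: $-342$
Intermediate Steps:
$w = -40$ ($w = - 5 \left(8 + \left(1 - 1\right)\right) = - 5 \left(8 + 0\right) = \left(-5\right) 8 = -40$)
$\left(w + 2\right) 9 = \left(-40 + 2\right) 9 = \left(-38\right) 9 = -342$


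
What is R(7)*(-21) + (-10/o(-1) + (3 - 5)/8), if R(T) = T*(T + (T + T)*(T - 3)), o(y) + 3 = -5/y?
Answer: -37065/4 ≈ -9266.3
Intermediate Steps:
o(y) = -3 - 5/y
R(T) = T*(T + 2*T*(-3 + T)) (R(T) = T*(T + (2*T)*(-3 + T)) = T*(T + 2*T*(-3 + T)))
R(7)*(-21) + (-10/o(-1) + (3 - 5)/8) = (7²*(-5 + 2*7))*(-21) + (-10/(-3 - 5/(-1)) + (3 - 5)/8) = (49*(-5 + 14))*(-21) + (-10/(-3 - 5*(-1)) - 2*⅛) = (49*9)*(-21) + (-10/(-3 + 5) - ¼) = 441*(-21) + (-10/2 - ¼) = -9261 + (-10*½ - ¼) = -9261 + (-5 - ¼) = -9261 - 21/4 = -37065/4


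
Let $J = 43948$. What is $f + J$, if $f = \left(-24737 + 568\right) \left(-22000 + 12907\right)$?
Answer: $219812665$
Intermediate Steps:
$f = 219768717$ ($f = \left(-24169\right) \left(-9093\right) = 219768717$)
$f + J = 219768717 + 43948 = 219812665$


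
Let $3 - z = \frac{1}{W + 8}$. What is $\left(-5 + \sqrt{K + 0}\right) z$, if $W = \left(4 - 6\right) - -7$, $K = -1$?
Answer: $- \frac{190}{13} + \frac{38 i}{13} \approx -14.615 + 2.9231 i$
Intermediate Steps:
$W = 5$ ($W = \left(4 - 6\right) + 7 = -2 + 7 = 5$)
$z = \frac{38}{13}$ ($z = 3 - \frac{1}{5 + 8} = 3 - \frac{1}{13} = \frac{38}{13} \approx 2.9231$)
$\left(-5 + \sqrt{K + 0}\right) z = \left(-5 + \sqrt{-1 + 0}\right) \frac{38}{13} = \left(-5 + \sqrt{-1}\right) \frac{38}{13} = \left(-5 + i\right) \frac{38}{13} = - \frac{190}{13} + \frac{38 i}{13}$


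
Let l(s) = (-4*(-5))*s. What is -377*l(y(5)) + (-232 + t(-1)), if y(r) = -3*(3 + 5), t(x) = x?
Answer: 180727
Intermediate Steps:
y(r) = -24 (y(r) = -3*8 = -24)
l(s) = 20*s
-377*l(y(5)) + (-232 + t(-1)) = -7540*(-24) + (-232 - 1) = -377*(-480) - 233 = 180960 - 233 = 180727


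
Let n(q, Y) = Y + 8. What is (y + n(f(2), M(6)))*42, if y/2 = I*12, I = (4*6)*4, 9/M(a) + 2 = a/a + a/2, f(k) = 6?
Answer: 97293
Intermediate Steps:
M(a) = 9/(-1 + a/2) (M(a) = 9/(-2 + (a/a + a/2)) = 9/(-2 + (1 + a*(½))) = 9/(-2 + (1 + a/2)) = 9/(-1 + a/2))
I = 96 (I = 24*4 = 96)
n(q, Y) = 8 + Y
y = 2304 (y = 2*(96*12) = 2*1152 = 2304)
(y + n(f(2), M(6)))*42 = (2304 + (8 + 18/(-2 + 6)))*42 = (2304 + (8 + 18/4))*42 = (2304 + (8 + 18*(¼)))*42 = (2304 + (8 + 9/2))*42 = (2304 + 25/2)*42 = (4633/2)*42 = 97293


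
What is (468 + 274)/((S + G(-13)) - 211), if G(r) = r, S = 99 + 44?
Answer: -742/81 ≈ -9.1605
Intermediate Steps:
S = 143
(468 + 274)/((S + G(-13)) - 211) = (468 + 274)/((143 - 13) - 211) = 742/(130 - 211) = 742/(-81) = 742*(-1/81) = -742/81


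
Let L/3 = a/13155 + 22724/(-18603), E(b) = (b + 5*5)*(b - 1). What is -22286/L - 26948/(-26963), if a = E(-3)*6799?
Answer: 632380727735401/3950885747626 ≈ 160.06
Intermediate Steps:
E(b) = (-1 + b)*(25 + b) (E(b) = (b + 25)*(-1 + b) = (25 + b)*(-1 + b) = (-1 + b)*(25 + b))
a = -598312 (a = (-25 + (-3)² + 24*(-3))*6799 = (-25 + 9 - 72)*6799 = -88*6799 = -598312)
L = -293059804/2091645 (L = 3*(-598312/13155 + 22724/(-18603)) = 3*(-598312*1/13155 + 22724*(-1/18603)) = 3*(-598312/13155 - 1748/1431) = 3*(-293059804/6274935) = -293059804/2091645 ≈ -140.11)
-22286/L - 26948/(-26963) = -22286/(-293059804/2091645) - 26948/(-26963) = -22286*(-2091645/293059804) - 26948*(-1/26963) = 23307200235/146529902 + 26948/26963 = 632380727735401/3950885747626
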